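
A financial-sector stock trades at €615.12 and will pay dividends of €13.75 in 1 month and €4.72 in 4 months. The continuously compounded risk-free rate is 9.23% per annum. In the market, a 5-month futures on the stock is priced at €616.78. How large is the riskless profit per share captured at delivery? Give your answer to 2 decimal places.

€3.52 per share

PV(dividends) I = 13.75·e^(−0.0923·1/12) + 4.72·e^(−0.0923·4/12) = 18.2216
Fair futures F* = (S − I)·e^(rT) = (615.12 − 18.2216)·e^0.038458 = 596.8984 × 1.039207 = 620.3010
Market €616.78 < fair 620.3010: forward underpriced → reverse cash-and-carry (short the stock, invest proceeds at r, pay the dividends, go long the forward).
Profit at T = |F_mkt − F*| = |616.78 − 620.3010| = €3.52 per share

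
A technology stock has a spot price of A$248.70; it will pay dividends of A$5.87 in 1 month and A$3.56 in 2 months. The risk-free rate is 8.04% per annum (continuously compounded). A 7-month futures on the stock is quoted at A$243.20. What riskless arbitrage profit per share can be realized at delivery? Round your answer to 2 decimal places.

A$7.65 per share

PV(dividends) I = 5.87·e^(−0.0804·1/12) + 3.56·e^(−0.0804·2/12) = 9.3434
Fair futures F* = (S − I)·e^(rT) = (248.70 − 9.3434)·e^0.046900 = 239.3566 × 1.048017 = 250.8498
Market A$243.20 < fair 250.8498: forward underpriced → reverse cash-and-carry (short the stock, invest proceeds at r, pay the dividends, go long the forward).
Profit at T = |F_mkt − F*| = |243.20 − 250.8498| = A$7.65 per share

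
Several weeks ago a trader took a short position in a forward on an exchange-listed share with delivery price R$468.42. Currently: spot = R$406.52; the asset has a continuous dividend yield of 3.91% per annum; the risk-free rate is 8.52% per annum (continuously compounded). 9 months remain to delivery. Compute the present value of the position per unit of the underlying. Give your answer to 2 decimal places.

Current fair forward for the remaining 9 months: F = S·e^((r − q)·T), (r − q) = 0.0852 − 0.0391 = 0.0461
F = 406.52 · e^(0.0461 × 9/12) = 406.52 × 1.035180 = 420.8214
Value of long forward = (F − K)·e^(−rT) = (420.8214 − 468.42) · e^(−0.0852·9/12)
= -47.5986 × 0.938099 = -44.65
Short position value = −(long value) = R$44.65

R$44.65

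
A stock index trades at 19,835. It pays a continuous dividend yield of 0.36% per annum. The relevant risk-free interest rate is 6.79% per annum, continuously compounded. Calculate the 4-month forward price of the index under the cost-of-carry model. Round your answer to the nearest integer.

20,265

F = S·e^((r − q)T) = 19835 · e^((0.0679 − 0.0036) × 4/12)
= 19835 · e^0.021433 = 19835 × 1.021664
F = 20,265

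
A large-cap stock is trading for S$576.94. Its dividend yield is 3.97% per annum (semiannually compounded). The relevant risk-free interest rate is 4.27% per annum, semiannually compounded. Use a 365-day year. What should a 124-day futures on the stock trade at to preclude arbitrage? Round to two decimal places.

F = S · (1+r/2)^(2T) / (1+q/2)^(2T)
= 576.94 × 1.014457 / 1.013445 = 576.94 × 1.000999
F = S$577.52

S$577.52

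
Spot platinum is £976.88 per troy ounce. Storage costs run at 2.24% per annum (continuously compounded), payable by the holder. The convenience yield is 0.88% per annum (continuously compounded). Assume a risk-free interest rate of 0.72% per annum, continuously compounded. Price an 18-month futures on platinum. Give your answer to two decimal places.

£1,007.84 per troy ounce

Net carry = r + u − y = 0.0072 + 0.0224 − 0.0088 = 0.0208
F = S·e^((r+u−y)T) = 976.88 · e^(0.0208 × 18/12) = 976.88 · e^0.031200
= 976.88 × 1.031692 = £1,007.84 per troy ounce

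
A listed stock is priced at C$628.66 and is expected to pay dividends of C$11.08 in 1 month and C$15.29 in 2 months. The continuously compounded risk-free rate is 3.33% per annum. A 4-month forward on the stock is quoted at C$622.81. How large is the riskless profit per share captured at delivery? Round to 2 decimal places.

PV(dividends) I = 11.08·e^(−0.0333·1/12) + 15.29·e^(−0.0333·2/12) = 26.2547
Fair forward F* = (S − I)·e^(rT) = (628.66 − 26.2547)·e^0.011100 = 602.4053 × 1.011162 = 609.1293
Market C$622.81 > fair 609.1293: forward overpriced → cash-and-carry (borrow at r, buy the stock and collect the dividends, short the forward).
Profit at T = |F_mkt − F*| = |622.81 − 609.1293| = C$13.68 per share

C$13.68 per share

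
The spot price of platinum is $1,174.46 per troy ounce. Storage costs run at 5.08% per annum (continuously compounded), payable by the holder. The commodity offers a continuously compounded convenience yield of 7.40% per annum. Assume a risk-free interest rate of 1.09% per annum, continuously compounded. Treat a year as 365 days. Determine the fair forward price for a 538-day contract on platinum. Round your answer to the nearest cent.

$1,153.36 per troy ounce

Net carry = r + u − y = 0.0109 + 0.0508 − 0.0740 = -0.0123
F = S·e^((r+u−y)T) = 1174.46 · e^(-0.0123 × 538/365) = 1174.46 · e^-0.01812986
= 1174.46 × 0.98203350 = $1,153.36 per troy ounce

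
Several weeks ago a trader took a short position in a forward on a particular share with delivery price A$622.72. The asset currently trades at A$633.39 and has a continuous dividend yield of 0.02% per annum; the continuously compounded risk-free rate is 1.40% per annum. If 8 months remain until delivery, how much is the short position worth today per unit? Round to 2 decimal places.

Current fair forward for the remaining 8 months: F = S·e^((r − q)·T), (r − q) = 0.0140 − 0.0002 = 0.0138
F = 633.39 · e^(0.0138 × 8/12) = 633.39 × 1.009242 = 639.2438
Value of long forward = (F − K)·e^(−rT) = (639.2438 − 622.72) · e^(−0.0140·8/12)
= 16.5238 × 0.990710 = 16.37
Short position value = −(long value) = -A$16.37

-A$16.37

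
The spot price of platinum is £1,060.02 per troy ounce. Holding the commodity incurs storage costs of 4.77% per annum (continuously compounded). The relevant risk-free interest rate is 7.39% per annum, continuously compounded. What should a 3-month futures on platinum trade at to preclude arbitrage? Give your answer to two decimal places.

Net carry = r + u − y = 0.0739 + 0.0477 − 0.0000 = 0.1216
F = S·e^((r+u−y)T) = 1060.02 · e^(0.1216 × 3/12) = 1060.02 · e^0.03040000
= 1060.02 × 1.03086680 = £1,092.74 per troy ounce

£1,092.74 per troy ounce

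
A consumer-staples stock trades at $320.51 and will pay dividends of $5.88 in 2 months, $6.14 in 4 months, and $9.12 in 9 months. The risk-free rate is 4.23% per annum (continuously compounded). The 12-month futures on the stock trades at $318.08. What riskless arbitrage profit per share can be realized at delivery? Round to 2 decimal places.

$5.35 per share

PV(dividends) I = 5.88·e^(−0.0423·2/12) + 6.14·e^(−0.0423·4/12) + 9.12·e^(−0.0423·9/12) = 20.7279
Fair futures F* = (S − I)·e^(rT) = (320.51 − 20.7279)·e^0.042300 = 299.7821 × 1.043207 = 312.7348
Market $318.08 > fair 312.7348: forward overpriced → cash-and-carry (borrow at r, buy the stock and collect the dividends, short the forward).
Profit at T = |F_mkt − F*| = |318.08 − 312.7348| = $5.35 per share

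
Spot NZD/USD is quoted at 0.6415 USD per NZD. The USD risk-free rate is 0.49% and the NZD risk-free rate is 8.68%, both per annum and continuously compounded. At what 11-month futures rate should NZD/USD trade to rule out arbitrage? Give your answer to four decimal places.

0.5951

F = S·e^((r_USD − r_NZD)T) = 0.6415 · e^((0.0049 − 0.0868) × 11/12)
= 0.6415 · e^-0.075075 = 0.6415 × 0.927674
F = 0.5951 USD per NZD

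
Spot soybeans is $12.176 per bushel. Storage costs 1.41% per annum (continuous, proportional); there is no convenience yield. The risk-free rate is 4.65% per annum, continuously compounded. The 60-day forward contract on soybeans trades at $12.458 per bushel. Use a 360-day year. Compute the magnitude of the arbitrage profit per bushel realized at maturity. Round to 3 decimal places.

Fair forward: F* = S·e^(carry·T), with carry = (r + u) = 0.0465 + 0.0141 = 0.0606
F* = 12.176 · e^(0.0606 × 60/360) = 12.176 · e^0.010100 = 12.176 × 1.010151 = $12.2996
Market $12.458 > fair $12.2996: forward overpriced → cash-and-carry (buy spot, short the forward).
At maturity, profit = |F_mkt − F*| = |12.458 − 12.2996| = $0.158 per bushel

$0.158 per bushel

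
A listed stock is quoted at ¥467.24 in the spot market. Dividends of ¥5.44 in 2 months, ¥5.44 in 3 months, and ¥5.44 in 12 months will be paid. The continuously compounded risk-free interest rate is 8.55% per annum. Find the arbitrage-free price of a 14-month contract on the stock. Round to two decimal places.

¥498.92

PV(dividends) I = 5.44·e^(−0.0855·2/12) + 5.44·e^(−0.0855·3/12) + 5.44·e^(−0.0855·12/12)
I = 5.3630 + 5.3250 + 4.9942 = 15.6822
F = (S − I)·e^(rT) = (467.24 − 15.6822) · e^(0.0855·14/12)
= 451.5578 · e^0.099750 = 451.5578 × 1.104895 = ¥498.92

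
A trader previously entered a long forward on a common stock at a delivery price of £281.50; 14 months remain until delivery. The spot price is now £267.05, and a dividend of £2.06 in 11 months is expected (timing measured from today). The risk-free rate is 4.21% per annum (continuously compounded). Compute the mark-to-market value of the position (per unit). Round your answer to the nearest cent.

-£2.94

PV(remaining dividends) I = 2.06·e^(−0.0421·11/12) = 1.9820
Current forward F = (S − I)·e^(rT) = (267.05 − 1.9820)·e^(0.0421·14/12) = 265.0680 × 1.050343 = 278.4123
Value (long) = (F − K)·e^(−rT) = (278.4123 − 281.50) × 0.952070 = -2.9397
Value = -£2.94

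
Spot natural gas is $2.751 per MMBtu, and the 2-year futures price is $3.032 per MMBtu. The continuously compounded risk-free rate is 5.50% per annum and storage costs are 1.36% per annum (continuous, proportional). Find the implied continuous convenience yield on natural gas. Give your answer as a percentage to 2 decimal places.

2.00%

F = S·e^((r+u−y)T) ⇒ (r+u−y) = ln(F/S)/T
ln(3.032/2.751) = 0.097258; /T ⇒ 0.048629
y = r + u − ln(F/S)/T = 0.0550 + 0.0136 − 0.048629 = 0.019971
y = 2.00%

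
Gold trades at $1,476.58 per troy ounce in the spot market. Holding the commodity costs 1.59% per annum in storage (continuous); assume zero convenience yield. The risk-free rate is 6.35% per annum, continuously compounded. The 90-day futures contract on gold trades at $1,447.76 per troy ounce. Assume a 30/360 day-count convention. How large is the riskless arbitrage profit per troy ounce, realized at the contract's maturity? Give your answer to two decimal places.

$58.42 per troy ounce

Fair futures: F* = S·e^(carry·T), with carry = (r + u) = 0.0635 + 0.0159 = 0.0794
F* = 1476.58 · e^(0.0794 × 90/360) = 1476.58 · e^0.01985000 = 1476.58 × 1.02004832 = $1506.1829
Market $1447.76 < fair $1506.1829: forward underpriced → reverse cash-and-carry (short spot, go long the forward).
At maturity, profit = |F_mkt − F*| = |1447.76 − 1506.1829| = $58.42 per troy ounce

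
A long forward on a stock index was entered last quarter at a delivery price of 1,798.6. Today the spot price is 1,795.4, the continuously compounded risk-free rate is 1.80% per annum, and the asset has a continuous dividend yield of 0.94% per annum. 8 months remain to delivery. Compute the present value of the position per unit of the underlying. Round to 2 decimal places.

7.04

Current fair forward for the remaining 8 months: F = S·e^((r − q)·T), (r − q) = 0.0180 − 0.0094 = 0.0086
F = 1795.4 · e^(0.0086 × 8/12) = 1795.4 × 1.00574980 = 1805.7232
Value of long forward = (F − K)·e^(−rT) = (1805.7232 − 1798.6) · e^(−0.0180·8/12)
= 7.1232 × 0.98807171 = 7.04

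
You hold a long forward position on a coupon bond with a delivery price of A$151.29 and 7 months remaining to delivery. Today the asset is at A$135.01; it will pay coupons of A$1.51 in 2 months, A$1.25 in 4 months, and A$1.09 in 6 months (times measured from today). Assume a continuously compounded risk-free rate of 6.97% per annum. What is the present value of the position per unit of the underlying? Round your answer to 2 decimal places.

-A$14.02

PV(remaining coupons) I = 1.51·e^(−0.0697·2/12) + 1.25·e^(−0.0697·4/12) + 1.09·e^(−0.0697·6/12) = 3.7665
Current forward F = (S − I)·e^(rT) = (135.01 − 3.7665)·e^(0.0697·7/12) = 131.2435 × 1.041496 = 136.6896
Value (long) = (F − K)·e^(−rT) = (136.6896 − 151.29) × 0.960157 = -14.0187
Value = -A$14.02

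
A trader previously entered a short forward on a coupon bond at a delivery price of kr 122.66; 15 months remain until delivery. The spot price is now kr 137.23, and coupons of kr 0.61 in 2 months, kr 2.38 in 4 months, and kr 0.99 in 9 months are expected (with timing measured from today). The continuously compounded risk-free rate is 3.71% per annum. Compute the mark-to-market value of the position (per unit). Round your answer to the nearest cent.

-kr 16.21

PV(remaining coupons) I = 0.61·e^(−0.0371·2/12) + 2.38·e^(−0.0371·4/12) + 0.99·e^(−0.0371·9/12) = 3.9198
Current forward F = (S − I)·e^(rT) = (137.23 − 3.9198)·e^(0.0371·15/12) = 133.3102 × 1.047467 = 139.6380
Value (long) = (F − K)·e^(−rT) = (139.6380 − 122.66) × 0.954684 = 16.2086
Short position value = −(long value) = -kr 16.21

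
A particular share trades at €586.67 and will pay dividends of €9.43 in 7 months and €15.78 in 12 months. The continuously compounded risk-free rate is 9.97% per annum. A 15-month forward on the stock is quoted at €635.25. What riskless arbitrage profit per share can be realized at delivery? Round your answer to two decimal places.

€3.03 per share

PV(dividends) I = 9.43·e^(−0.0997·7/12) + 15.78·e^(−0.0997·12/12) = 23.1798
Fair forward F* = (S − I)·e^(rT) = (586.67 − 23.1798)·e^0.124625 = 563.4902 × 1.132724 = 638.2789
Market €635.25 < fair 638.2789: forward underpriced → reverse cash-and-carry (short the stock, invest proceeds at r, pay the dividends, go long the forward).
Profit at T = |F_mkt − F*| = |635.25 − 638.2789| = €3.03 per share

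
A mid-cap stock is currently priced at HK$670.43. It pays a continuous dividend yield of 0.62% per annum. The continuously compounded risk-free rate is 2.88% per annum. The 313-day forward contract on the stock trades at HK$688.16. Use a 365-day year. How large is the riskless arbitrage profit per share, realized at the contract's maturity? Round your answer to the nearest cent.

Fair forward: F* = S·e^(carry·T), with carry = (r − q) = 0.0288 − 0.0062 = 0.0226
F* = 670.43 · e^(0.0226 × 313/365) = 670.43 · e^0.019380 = 670.43 × 1.019569 = HK$683.5496
Market HK$688.16 > fair HK$683.5496: forward overpriced → cash-and-carry (buy spot, short the forward).
At maturity, profit = |F_mkt − F*| = |688.16 − 683.5496| = HK$4.61 per share

HK$4.61 per share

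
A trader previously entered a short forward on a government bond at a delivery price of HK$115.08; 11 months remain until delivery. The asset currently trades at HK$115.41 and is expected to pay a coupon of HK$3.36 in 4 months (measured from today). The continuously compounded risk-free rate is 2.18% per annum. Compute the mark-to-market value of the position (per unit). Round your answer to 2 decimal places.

HK$0.73

PV(remaining coupons) I = 3.36·e^(−0.0218·4/12) = 3.3357
Current forward F = (S − I)·e^(rT) = (115.41 − 3.3357)·e^(0.0218·11/12) = 112.0743 × 1.020184 = 114.3364
Value (long) = (F − K)·e^(−rT) = (114.3364 − 115.08) × 0.980215 = -0.7289
Short position value = −(long value) = HK$0.73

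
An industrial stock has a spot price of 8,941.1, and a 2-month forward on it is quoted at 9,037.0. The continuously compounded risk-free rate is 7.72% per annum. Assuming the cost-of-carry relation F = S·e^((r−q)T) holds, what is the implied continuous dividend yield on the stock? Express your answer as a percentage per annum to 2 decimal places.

1.32%

From F = S·e^((r−q)T): (r − q) = ln(F/S)/T
ln(9037.0/8941.1) = ln(1.010726) = 0.010669
(r − q) = 0.010669 / (2/12) = 0.064014
q = r − ln(F/S)/T = 0.0772 − 0.064014 = 0.013186
q = 1.32%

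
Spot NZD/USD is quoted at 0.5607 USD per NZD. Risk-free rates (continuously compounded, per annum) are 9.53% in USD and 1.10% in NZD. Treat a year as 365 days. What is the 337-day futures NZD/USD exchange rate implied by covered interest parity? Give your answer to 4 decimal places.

0.6061

F = S·e^((r_USD − r_NZD)T) = 0.5607 · e^((0.0953 − 0.0110) × 337/365)
= 0.5607 · e^0.077833 = 0.5607 × 1.080942
F = 0.6061 USD per NZD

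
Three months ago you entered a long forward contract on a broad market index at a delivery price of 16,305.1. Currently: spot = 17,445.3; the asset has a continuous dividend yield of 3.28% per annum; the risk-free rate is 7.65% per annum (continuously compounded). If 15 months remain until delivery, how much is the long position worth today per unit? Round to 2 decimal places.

Current fair forward for the remaining 15 months: F = S·e^((r − q)·T), (r − q) = 0.0765 − 0.0328 = 0.0437
F = 17445.3 · e^(0.0437 × 15/12) = 17445.3 × 1.05614449 = 18424.7575
Value of long forward = (F − K)·e^(−rT) = (18424.7575 − 16305.1) · e^(−0.0765·15/12)
= 2119.6575 × 0.90880475 = 1926.35

1926.35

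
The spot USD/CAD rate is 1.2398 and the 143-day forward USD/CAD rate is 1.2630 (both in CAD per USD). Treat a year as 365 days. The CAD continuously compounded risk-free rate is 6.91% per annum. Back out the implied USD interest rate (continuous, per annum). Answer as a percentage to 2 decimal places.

2.18%

F = S·e^((r_CAD − r_USD)T) ⇒ r_USD = r_CAD − ln(F/S)/T
ln(1.2630/1.2398) = 0.018540; /(143/365) = 0.047322
r_USD = 0.0691 − 0.047322 = 0.021778
r_USD = 2.18%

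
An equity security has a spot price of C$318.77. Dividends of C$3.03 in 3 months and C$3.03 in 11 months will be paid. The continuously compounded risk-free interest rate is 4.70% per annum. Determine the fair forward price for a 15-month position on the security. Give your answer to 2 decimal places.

C$331.81

PV(dividends) I = 3.03·e^(−0.0470·3/12) + 3.03·e^(−0.0470·11/12)
I = 2.9946 + 2.9022 = 5.8968
F = (S − I)·e^(rT) = (318.77 − 5.8968) · e^(0.0470·15/12)
= 312.8732 · e^0.058750 = 312.8732 × 1.060510 = C$331.81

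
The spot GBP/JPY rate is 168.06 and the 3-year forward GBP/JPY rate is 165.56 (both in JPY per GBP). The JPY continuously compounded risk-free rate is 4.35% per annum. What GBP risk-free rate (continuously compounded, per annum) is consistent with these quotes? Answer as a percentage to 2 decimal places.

F = S·e^((r_JPY − r_GBP)T) ⇒ r_GBP = r_JPY − ln(F/S)/T
ln(165.56/168.06) = -0.014987; /(3) = -0.004996
r_GBP = 0.0435 + 0.004996 = 0.048496
r_GBP = 4.85%

4.85%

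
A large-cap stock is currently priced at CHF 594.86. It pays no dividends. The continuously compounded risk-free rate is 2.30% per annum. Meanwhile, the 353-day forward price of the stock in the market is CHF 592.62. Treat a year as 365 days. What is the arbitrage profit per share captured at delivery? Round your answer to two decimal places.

CHF 15.62 per share

Fair forward: F* = S·e^(carry·T), with carry = r = 0.0230
F* = 594.86 · e^(0.0230 × 353/365) = 594.86 · e^0.022244 = 594.86 × 1.022493 = CHF 608.2402
Market CHF 592.62 < fair CHF 608.2402: forward underpriced → reverse cash-and-carry (short spot, go long the forward).
At maturity, profit = |F_mkt − F*| = |592.62 − 608.2402| = CHF 15.62 per share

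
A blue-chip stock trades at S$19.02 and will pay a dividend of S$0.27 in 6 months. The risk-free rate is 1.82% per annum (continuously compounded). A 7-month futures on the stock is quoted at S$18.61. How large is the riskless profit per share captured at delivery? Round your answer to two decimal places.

PV(dividends) I = 0.27·e^(−0.0182·6/12) = 0.2676
Fair futures F* = (S − I)·e^(rT) = (19.02 − 0.2676)·e^0.010617 = 18.7524 × 1.010674 = 18.9526
Market S$18.61 < fair 18.9526: forward underpriced → reverse cash-and-carry (short the stock, invest proceeds at r, pay the dividends, go long the forward).
Profit at T = |F_mkt − F*| = |18.61 − 18.9526| = S$0.34 per share

S$0.34 per share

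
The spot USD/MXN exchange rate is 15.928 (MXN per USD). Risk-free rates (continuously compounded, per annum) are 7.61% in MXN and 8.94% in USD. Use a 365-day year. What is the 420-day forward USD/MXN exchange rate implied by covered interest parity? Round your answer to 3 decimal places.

15.686

F = S·e^((r_MXN − r_USD)T) = 15.928 · e^((0.0761 − 0.0894) × 420/365)
= 15.928 · e^-0.015304 = 15.928 × 0.984813
F = 15.686 MXN per USD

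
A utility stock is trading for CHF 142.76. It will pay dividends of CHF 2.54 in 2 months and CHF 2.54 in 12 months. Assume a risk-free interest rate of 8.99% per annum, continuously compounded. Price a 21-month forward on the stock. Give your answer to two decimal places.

PV(dividends) I = 2.54·e^(−0.0899·2/12) + 2.54·e^(−0.0899·12/12)
I = 2.5022 + 2.3216 = 4.8238
F = (S − I)·e^(rT) = (142.76 − 4.8238) · e^(0.0899·21/12)
= 137.9362 · e^0.157325 = 137.9362 × 1.170376 = CHF 161.44

CHF 161.44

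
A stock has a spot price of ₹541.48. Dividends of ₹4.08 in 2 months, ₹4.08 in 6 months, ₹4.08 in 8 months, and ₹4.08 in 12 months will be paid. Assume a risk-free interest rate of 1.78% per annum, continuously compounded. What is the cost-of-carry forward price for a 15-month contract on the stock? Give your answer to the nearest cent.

₹537.15

PV(dividends) I = 4.08·e^(−0.0178·2/12) + 4.08·e^(−0.0178·6/12) + 4.08·e^(−0.0178·8/12) + 4.08·e^(−0.0178·12/12)
I = 4.0679 + 4.0438 + 4.0319 + 4.0080 = 16.1516
F = (S − I)·e^(rT) = (541.48 − 16.1516) · e^(0.0178·15/12)
= 525.3284 · e^0.022250 = 525.3284 × 1.022499 = ₹537.15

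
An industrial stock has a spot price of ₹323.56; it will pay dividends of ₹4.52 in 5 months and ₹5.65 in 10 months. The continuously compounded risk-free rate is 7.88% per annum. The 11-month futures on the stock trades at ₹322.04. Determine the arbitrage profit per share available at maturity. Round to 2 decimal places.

PV(dividends) I = 4.52·e^(−0.0788·5/12) + 5.65·e^(−0.0788·10/12) = 9.6649
Fair futures F* = (S − I)·e^(rT) = (323.56 − 9.6649)·e^0.072233 = 313.8951 × 1.074906 = 337.4077
Market ₹322.04 < fair 337.4077: forward underpriced → reverse cash-and-carry (short the stock, invest proceeds at r, pay the dividends, go long the forward).
Profit at T = |F_mkt − F*| = |322.04 − 337.4077| = ₹15.37 per share

₹15.37 per share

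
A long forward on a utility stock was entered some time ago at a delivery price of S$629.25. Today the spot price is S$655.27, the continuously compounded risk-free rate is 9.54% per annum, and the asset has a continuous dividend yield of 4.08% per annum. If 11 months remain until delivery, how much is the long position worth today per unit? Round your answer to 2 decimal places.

Current fair forward for the remaining 11 months: F = S·e^((r − q)·T), (r − q) = 0.0954 − 0.0408 = 0.0546
F = 655.27 · e^(0.0546 × 11/12) = 655.27 × 1.051324 = 688.9011
Value of long forward = (F − K)·e^(−rT) = (688.9011 − 629.25) · e^(−0.0954·11/12)
= 59.6511 × 0.916265 = 54.66

S$54.66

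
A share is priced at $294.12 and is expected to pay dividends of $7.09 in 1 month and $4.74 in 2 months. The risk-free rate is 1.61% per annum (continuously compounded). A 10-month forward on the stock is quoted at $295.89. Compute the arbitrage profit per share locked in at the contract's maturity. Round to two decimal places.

$9.76 per share

PV(dividends) I = 7.09·e^(−0.0161·1/12) + 4.74·e^(−0.0161·2/12) = 11.8078
Fair forward F* = (S − I)·e^(rT) = (294.12 − 11.8078)·e^0.013417 = 282.3122 × 1.013507 = 286.1254
Market $295.89 > fair 286.1254: forward overpriced → cash-and-carry (borrow at r, buy the stock and collect the dividends, short the forward).
Profit at T = |F_mkt − F*| = |295.89 − 286.1254| = $9.76 per share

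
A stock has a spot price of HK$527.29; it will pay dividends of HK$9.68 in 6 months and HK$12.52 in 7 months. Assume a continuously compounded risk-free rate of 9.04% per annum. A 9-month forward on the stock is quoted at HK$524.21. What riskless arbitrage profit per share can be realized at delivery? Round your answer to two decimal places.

PV(dividends) I = 9.68·e^(−0.0904·6/12) + 12.52·e^(−0.0904·7/12) = 21.1291
Fair forward F* = (S − I)·e^(rT) = (527.29 − 21.1291)·e^0.067800 = 506.1609 × 1.070151 = 541.6686
Market HK$524.21 < fair 541.6686: forward underpriced → reverse cash-and-carry (short the stock, invest proceeds at r, pay the dividends, go long the forward).
Profit at T = |F_mkt − F*| = |524.21 − 541.6686| = HK$17.46 per share

HK$17.46 per share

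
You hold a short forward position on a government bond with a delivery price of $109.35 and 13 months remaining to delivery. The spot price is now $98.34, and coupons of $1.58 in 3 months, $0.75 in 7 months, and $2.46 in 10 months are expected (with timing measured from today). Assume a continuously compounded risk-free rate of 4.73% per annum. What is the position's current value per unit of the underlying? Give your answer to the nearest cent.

PV(remaining coupons) I = 1.58·e^(−0.0473·3/12) + 0.75·e^(−0.0473·7/12) + 2.46·e^(−0.0473·10/12) = 4.6559
Current forward F = (S − I)·e^(rT) = (98.34 − 4.6559)·e^(0.0473·13/12) = 93.6841 × 1.052577 = 98.6097
Value (long) = (F − K)·e^(−rT) = (98.6097 − 109.35) × 0.950049 = -10.2038
Short position value = −(long value) = $10.20

$10.20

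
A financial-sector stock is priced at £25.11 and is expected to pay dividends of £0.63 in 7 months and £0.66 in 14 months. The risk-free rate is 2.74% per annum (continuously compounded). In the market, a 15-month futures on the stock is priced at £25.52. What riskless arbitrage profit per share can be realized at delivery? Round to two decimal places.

PV(dividends) I = 0.63·e^(−0.0274·7/12) + 0.66·e^(−0.0274·14/12) = 1.2592
Fair futures F* = (S − I)·e^(rT) = (25.11 − 1.2592)·e^0.034250 = 23.8508 × 1.034843 = 24.6818
Market £25.52 > fair 24.6818: forward overpriced → cash-and-carry (borrow at r, buy the stock and collect the dividends, short the forward).
Profit at T = |F_mkt − F*| = |25.52 − 24.6818| = £0.84 per share

£0.84 per share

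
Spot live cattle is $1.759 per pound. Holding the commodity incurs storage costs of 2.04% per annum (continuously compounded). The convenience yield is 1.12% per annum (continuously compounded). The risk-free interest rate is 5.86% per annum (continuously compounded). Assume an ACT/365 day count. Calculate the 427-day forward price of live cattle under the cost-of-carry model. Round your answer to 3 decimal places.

Net carry = r + u − y = 0.0586 + 0.0204 − 0.0112 = 0.0678
F = S·e^((r+u−y)T) = 1.759 · e^(0.0678 × 427/365) = 1.759 · e^0.079317
= 1.759 × 1.082547 = $1.904 per pound

$1.904 per pound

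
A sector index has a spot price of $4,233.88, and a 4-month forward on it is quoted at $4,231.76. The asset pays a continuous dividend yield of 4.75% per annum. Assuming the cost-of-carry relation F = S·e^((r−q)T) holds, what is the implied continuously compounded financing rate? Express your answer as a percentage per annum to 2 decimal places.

4.60%

From F = S·e^((r−q)T): (r − q) = ln(F/S)/T
ln(4231.76/4233.88) = ln(0.999499) = -0.000501
(r − q) = -0.000501 / (4/12) = -0.001503
r = ln(F/S)/T + q = -0.001503 + 0.0475 = 0.045997
r = 4.60%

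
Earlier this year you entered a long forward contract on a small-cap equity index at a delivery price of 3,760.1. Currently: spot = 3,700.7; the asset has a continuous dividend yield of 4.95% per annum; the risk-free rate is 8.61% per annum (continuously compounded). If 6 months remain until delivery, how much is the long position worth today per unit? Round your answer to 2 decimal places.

8.57

Current fair forward for the remaining 6 months: F = S·e^((r − q)·T), (r − q) = 0.0861 − 0.0495 = 0.0366
F = 3700.7 · e^(0.0366 × 6/12) = 3700.7 × 1.01846847 = 3769.0463
Value of long forward = (F − K)·e^(−rT) = (3769.0463 − 3760.1) · e^(−0.0861·6/12)
= 8.9463 × 0.95786350 = 8.57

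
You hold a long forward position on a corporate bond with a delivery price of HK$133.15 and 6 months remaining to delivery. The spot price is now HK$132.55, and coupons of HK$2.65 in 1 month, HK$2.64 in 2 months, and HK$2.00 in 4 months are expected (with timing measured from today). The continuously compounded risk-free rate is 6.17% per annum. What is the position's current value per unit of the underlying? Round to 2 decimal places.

-HK$3.76

PV(remaining coupons) I = 2.65·e^(−0.0617·1/12) + 2.64·e^(−0.0617·2/12) + 2.00·e^(−0.0617·4/12) = 7.2087
Current forward F = (S − I)·e^(rT) = (132.55 − 7.2087)·e^(0.0617·6/12) = 125.3413 × 1.031331 = 129.2684
Value (long) = (F − K)·e^(−rT) = (129.2684 − 133.15) × 0.969621 = -3.7637
Value = -HK$3.76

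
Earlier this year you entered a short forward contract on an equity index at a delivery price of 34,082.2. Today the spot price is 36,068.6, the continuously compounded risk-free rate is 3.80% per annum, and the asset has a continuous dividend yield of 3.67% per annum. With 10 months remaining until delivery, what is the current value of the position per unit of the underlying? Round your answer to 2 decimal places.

Current fair forward for the remaining 10 months: F = S·e^((r − q)·T), (r − q) = 0.0380 − 0.0367 = 0.0013
F = 36068.6 · e^(0.0013 × 10/12) = 36068.6 × 1.00108392 = 36107.6955
Value of long forward = (F − K)·e^(−rT) = (36107.6955 − 34082.2) · e^(−0.0380·10/12)
= 2025.4955 × 0.96882947 = 1962.36
Short position value = −(long value) = -1962.36

-1962.36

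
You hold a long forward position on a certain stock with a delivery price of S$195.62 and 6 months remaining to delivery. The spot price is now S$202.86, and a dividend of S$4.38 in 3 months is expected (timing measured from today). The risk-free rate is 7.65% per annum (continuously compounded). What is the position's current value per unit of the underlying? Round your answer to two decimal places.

PV(remaining dividends) I = 4.38·e^(−0.0765·3/12) = 4.2970
Current forward F = (S − I)·e^(rT) = (202.86 − 4.2970)·e^(0.0765·6/12) = 198.5630 × 1.038991 = 206.3052
Value (long) = (F − K)·e^(−rT) = (206.3052 − 195.62) × 0.962472 = 10.2842
Value = S$10.28

S$10.28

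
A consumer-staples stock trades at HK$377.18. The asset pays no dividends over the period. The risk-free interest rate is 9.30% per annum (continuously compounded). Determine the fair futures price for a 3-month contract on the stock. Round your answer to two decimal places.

HK$386.05

F = S·e^(rT) = 377.18 · e^(0.0930 × 3/12)
= 377.18 · e^0.023250 = 377.18 × 1.023522
F = HK$386.05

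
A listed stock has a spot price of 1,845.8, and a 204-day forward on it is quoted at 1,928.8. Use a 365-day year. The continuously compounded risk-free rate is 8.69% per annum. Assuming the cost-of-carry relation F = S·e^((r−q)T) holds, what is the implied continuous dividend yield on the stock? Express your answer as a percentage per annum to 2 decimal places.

0.82%

From F = S·e^((r−q)T): (r − q) = ln(F/S)/T
ln(1928.8/1845.8) = ln(1.044967) = 0.043985
(r − q) = 0.043985 / (204/365) = 0.078699
q = r − ln(F/S)/T = 0.0869 − 0.078699 = 0.008201
q = 0.82%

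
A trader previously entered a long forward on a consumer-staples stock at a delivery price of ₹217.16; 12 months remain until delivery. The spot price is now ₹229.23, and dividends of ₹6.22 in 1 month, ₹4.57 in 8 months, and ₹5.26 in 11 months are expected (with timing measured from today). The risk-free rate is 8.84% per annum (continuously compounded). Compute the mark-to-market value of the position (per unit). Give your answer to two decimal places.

₹15.11

PV(remaining dividends) I = 6.22·e^(−0.0884·1/12) + 4.57·e^(−0.0884·8/12) + 5.26·e^(−0.0884·11/12) = 15.3334
Current forward F = (S − I)·e^(rT) = (229.23 − 15.3334)·e^(0.0884·12/12) = 213.8966 × 1.092425 = 233.6660
Value (long) = (F − K)·e^(−rT) = (233.6660 − 217.16) × 0.915395 = 15.1095
Value = ₹15.11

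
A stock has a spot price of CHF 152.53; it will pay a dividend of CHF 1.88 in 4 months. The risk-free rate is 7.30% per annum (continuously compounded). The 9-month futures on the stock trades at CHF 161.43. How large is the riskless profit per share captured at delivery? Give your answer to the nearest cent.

CHF 2.25 per share

PV(dividends) I = 1.88·e^(−0.0730·4/12) = 1.8348
Fair futures F* = (S − I)·e^(rT) = (152.53 − 1.8348)·e^0.054750 = 150.6952 × 1.056277 = 159.1759
Market CHF 161.43 > fair 159.1759: forward overpriced → cash-and-carry (borrow at r, buy the stock and collect the dividends, short the forward).
Profit at T = |F_mkt − F*| = |161.43 − 159.1759| = CHF 2.25 per share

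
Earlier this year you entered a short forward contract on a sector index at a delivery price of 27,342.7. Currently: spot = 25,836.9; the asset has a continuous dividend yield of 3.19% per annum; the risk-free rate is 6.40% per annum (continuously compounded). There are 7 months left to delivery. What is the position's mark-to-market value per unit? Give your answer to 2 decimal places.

Current fair forward for the remaining 7 months: F = S·e^((r − q)·T), (r − q) = 0.0640 − 0.0319 = 0.0321
F = 25836.9 · e^(0.0321 × 7/12) = 25836.9 × 1.01890141 = 26325.2538
Value of long forward = (F − K)·e^(−rT) = (26325.2538 − 27342.7) · e^(−0.0640·7/12)
= -1017.4462 × 0.96335496 = -980.16
Short position value = −(long value) = 980.16

980.16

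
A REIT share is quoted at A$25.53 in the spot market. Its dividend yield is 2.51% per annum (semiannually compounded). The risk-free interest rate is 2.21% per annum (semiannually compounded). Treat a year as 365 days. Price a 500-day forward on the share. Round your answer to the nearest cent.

A$25.43

F = S · (1+r/2)^(2T) / (1+q/2)^(2T)
= 25.53 × 1.030566 / 1.034760 = 25.53 × 0.995947
F = A$25.43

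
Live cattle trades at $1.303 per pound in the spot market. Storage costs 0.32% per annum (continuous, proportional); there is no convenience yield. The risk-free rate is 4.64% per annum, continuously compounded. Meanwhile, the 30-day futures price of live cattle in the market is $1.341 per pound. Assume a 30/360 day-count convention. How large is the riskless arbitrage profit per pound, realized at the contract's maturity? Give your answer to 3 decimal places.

Fair futures: F* = S·e^(carry·T), with carry = (r + u) = 0.0464 + 0.0032 = 0.0496
F* = 1.303 · e^(0.0496 × 30/360) = 1.303 · e^0.004133 = 1.303 × 1.004142 = $1.3084
Market $1.341 > fair $1.3084: forward overpriced → cash-and-carry (buy spot, short the forward).
At maturity, profit = |F_mkt − F*| = |1.341 − 1.3084| = $0.033 per pound

$0.033 per pound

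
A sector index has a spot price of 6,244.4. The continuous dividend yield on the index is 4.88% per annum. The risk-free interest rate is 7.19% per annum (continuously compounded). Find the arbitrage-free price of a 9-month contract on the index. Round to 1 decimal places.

F = S·e^((r − q)T) = 6244.4 · e^((0.0719 − 0.0488) × 9/12)
= 6244.4 · e^0.017325 = 6244.4 × 1.017476
F = 6,353.5

6,353.5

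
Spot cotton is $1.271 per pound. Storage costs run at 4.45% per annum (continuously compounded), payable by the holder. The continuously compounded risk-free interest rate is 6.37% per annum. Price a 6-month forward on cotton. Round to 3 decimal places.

$1.342 per pound

Net carry = r + u − y = 0.0637 + 0.0445 − 0.0000 = 0.1082
F = S·e^((r+u−y)T) = 1.271 · e^(0.1082 × 6/12) = 1.271 · e^0.054100
= 1.271 × 1.055590 = $1.342 per pound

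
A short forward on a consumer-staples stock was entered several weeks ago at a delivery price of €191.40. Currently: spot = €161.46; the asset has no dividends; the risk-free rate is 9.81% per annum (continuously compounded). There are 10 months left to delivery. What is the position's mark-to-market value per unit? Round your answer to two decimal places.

Current fair forward for the remaining 10 months: F = S·e^(r·T), r = 0.0981
F = 161.46 · e^(0.0981 × 10/12) = 161.46 × 1.085184 = 175.2138
Value of long forward = (F − K)·e^(−rT) = (175.2138 − 191.40) · e^(−0.0981·10/12)
= -16.1862 × 0.921502 = -14.92
Short position value = −(long value) = €14.92

€14.92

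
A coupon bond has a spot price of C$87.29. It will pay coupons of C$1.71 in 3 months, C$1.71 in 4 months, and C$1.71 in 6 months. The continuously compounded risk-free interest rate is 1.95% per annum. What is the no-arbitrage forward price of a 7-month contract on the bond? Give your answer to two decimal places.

C$83.14

PV(coupons) I = 1.71·e^(−0.0195·3/12) + 1.71·e^(−0.0195·4/12) + 1.71·e^(−0.0195·6/12)
I = 1.7017 + 1.6989 + 1.6934 = 5.0940
F = (S − I)·e^(rT) = (87.29 − 5.0940) · e^(0.0195·7/12)
= 82.1960 · e^0.011375 = 82.1960 × 1.011440 = C$83.14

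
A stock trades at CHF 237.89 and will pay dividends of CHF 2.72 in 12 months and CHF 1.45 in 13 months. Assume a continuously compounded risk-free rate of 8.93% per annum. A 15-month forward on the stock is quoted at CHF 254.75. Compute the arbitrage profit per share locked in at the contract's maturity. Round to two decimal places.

CHF 6.98 per share

PV(dividends) I = 2.72·e^(−0.0893·12/12) + 1.45·e^(−0.0893·13/12) = 3.8039
Fair forward F* = (S − I)·e^(rT) = (237.89 − 3.8039)·e^0.111625 = 234.0861 × 1.118093 = 261.7300
Market CHF 254.75 < fair 261.7300: forward underpriced → reverse cash-and-carry (short the stock, invest proceeds at r, pay the dividends, go long the forward).
Profit at T = |F_mkt − F*| = |254.75 − 261.7300| = CHF 6.98 per share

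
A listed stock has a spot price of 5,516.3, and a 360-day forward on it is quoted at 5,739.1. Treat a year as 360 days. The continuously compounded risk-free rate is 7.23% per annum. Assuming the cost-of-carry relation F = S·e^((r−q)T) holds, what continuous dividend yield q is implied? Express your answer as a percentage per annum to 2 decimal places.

From F = S·e^((r−q)T): (r − q) = ln(F/S)/T
ln(5739.1/5516.3) = ln(1.040389) = 0.039595
(r − q) = 0.039595 / (360/360) = 0.039595
q = r − ln(F/S)/T = 0.0723 − 0.039595 = 0.032705
q = 3.27%

3.27%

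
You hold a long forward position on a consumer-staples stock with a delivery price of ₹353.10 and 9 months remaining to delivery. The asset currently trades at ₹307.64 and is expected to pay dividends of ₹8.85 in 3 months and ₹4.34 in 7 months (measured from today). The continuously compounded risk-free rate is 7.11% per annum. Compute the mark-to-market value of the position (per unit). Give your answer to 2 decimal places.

-₹39.98

PV(remaining dividends) I = 8.85·e^(−0.0711·3/12) + 4.34·e^(−0.0711·7/12) = 12.8578
Current forward F = (S − I)·e^(rT) = (307.64 − 12.8578)·e^(0.0711·9/12) = 294.7822 × 1.054772 = 310.9280
Value (long) = (F − K)·e^(−rT) = (310.9280 − 353.10) × 0.948072 = -39.9821
Value = -₹39.98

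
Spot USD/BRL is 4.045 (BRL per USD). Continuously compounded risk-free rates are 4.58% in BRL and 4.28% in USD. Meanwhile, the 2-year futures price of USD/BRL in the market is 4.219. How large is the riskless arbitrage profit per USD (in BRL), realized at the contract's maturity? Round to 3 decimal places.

Fair futures: F* = S·e^(carry·T), with carry = (r_BRL − r_USD) = 0.0458 − 0.0428 = 0.0030
F* = 4.045 · e^(0.0030 × 2) = 4.045 · e^0.006000 = 4.045 × 1.006018 = 4.0693
Market 4.219 > fair 4.0693: forward overpriced → cash-and-carry (buy spot, short the forward).
At maturity, profit = |F_mkt − F*| = |4.219 − 4.0693| = 0.150 per USD (in BRL)

0.150 per USD (in BRL)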